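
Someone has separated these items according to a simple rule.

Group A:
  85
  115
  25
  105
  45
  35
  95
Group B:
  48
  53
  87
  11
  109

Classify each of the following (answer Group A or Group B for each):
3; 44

The pattern is that an item is 'Group A' exactly when: multiple of 5.
3 → 3 = 5·0 + 3 → Group B. 44 → 44 = 5·8 + 4 → Group B.

Group B, Group B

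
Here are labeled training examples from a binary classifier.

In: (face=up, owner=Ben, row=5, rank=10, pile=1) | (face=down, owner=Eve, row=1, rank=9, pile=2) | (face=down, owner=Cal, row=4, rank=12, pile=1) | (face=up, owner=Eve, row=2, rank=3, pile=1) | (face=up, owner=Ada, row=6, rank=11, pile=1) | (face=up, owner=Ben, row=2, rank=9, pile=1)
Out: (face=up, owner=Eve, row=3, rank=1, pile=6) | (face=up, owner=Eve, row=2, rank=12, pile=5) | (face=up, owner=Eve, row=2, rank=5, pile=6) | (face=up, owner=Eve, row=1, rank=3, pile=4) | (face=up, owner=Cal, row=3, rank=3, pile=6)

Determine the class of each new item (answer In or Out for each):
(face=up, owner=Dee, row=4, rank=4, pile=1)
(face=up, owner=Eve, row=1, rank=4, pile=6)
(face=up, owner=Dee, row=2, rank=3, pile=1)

The common property of the 'In' items is: pile ≤ 2. No 'Out' item has it.
(face=up, owner=Dee, row=4, rank=4, pile=1): In (pile = 1). (face=up, owner=Eve, row=1, rank=4, pile=6): Out (pile = 6). (face=up, owner=Dee, row=2, rank=3, pile=1): In (pile = 1).

In, Out, In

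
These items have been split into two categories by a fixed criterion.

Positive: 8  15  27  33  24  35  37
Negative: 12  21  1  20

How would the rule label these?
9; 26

Positive, Positive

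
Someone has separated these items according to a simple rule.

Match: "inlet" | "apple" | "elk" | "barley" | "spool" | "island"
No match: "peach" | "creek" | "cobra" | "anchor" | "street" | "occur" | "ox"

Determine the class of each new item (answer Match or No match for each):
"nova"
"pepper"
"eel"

No match, No match, Match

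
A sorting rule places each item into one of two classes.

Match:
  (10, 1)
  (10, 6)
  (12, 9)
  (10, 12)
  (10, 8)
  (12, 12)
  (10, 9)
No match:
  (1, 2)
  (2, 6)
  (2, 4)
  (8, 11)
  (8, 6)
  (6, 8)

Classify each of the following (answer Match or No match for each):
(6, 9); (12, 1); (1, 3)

No match, Match, No match

The classifier is using: first ≥ 9.
(6, 9): first 6, does not satisfy this → No match.
(12, 1): first 12, qualifies → Match.
(1, 3): first 1, does not satisfy this → No match.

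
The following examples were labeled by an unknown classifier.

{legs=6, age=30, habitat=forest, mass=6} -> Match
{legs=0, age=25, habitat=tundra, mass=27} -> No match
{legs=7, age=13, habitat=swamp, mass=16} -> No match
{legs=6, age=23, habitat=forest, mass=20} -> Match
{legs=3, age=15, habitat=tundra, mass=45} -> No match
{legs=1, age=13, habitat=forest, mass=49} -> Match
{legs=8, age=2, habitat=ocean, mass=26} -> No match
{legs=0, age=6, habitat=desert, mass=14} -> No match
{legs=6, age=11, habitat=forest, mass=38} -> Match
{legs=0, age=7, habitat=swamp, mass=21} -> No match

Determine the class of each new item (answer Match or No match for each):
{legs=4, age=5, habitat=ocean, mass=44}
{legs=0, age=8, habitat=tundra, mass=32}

No match, No match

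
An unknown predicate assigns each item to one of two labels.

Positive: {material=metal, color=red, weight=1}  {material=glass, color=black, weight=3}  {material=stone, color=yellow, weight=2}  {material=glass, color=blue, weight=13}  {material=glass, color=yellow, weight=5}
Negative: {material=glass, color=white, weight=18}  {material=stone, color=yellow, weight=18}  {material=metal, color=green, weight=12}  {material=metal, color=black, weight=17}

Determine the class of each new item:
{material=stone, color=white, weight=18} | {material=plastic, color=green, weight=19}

One predicate separates the groups cleanly: color is blue OR weight ≤ 5.

Negative, Negative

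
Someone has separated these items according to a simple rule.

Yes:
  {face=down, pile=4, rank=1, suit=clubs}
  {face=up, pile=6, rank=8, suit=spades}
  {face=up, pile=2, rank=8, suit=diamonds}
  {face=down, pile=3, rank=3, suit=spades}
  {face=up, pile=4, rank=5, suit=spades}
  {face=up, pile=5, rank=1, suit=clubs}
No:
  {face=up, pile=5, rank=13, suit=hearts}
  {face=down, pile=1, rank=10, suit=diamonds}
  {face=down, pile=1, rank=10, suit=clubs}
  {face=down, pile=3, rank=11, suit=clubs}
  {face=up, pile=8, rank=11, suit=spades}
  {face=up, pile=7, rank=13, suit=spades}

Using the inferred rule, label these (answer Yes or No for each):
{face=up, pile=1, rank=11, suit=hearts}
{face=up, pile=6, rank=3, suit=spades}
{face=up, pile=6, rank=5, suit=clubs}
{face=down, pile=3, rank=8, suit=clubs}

No, Yes, Yes, Yes

The distinguishing property — rank ≤ 8 — holds for all the 'Yes' cases and none of the 'No' cases.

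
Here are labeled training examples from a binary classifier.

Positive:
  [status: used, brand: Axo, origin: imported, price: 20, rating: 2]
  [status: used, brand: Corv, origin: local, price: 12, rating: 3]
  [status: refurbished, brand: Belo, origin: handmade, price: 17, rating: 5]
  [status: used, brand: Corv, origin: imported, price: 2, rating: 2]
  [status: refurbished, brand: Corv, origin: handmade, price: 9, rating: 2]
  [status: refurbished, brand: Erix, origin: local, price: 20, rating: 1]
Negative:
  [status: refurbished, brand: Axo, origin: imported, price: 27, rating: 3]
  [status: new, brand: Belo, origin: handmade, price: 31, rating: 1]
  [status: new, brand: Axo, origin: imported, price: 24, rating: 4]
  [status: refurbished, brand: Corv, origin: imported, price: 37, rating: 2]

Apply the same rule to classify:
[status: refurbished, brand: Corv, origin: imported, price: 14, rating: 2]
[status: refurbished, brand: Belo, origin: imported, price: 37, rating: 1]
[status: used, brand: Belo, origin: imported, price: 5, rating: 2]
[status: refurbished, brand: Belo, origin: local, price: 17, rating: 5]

Positive, Negative, Positive, Positive

The common property of the 'Positive' items is: price ≤ 20. No 'Negative' item has it.
[status: refurbished, brand: Corv, origin: imported, price: 14, rating: 2] → price = 14 → Positive. [status: refurbished, brand: Belo, origin: imported, price: 37, rating: 1] → price = 37 → Negative. [status: used, brand: Belo, origin: imported, price: 5, rating: 2] → price = 5 → Positive. [status: refurbished, brand: Belo, origin: local, price: 17, rating: 5] → price = 17 → Positive.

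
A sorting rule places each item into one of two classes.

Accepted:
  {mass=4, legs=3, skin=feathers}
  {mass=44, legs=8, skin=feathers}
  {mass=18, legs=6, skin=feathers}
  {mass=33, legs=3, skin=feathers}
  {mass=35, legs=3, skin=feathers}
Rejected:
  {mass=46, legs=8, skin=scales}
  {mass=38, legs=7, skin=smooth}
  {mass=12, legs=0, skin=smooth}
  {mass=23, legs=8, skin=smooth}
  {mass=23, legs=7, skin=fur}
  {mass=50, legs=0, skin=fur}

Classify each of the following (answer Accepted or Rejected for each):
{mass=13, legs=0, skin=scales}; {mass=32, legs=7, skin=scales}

Rejected, Rejected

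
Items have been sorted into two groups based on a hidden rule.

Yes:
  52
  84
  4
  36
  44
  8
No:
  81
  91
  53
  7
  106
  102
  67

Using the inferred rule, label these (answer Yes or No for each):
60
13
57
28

Yes, No, No, Yes

The common property of the 'Yes' items is: multiple of 4. No 'No' item has it.
60 — 60 = 4·15, hence Yes.
13 — 13 = 4·3 + 1, hence No.
57 — 57 = 4·14 + 1, hence No.
28 — 28 = 4·7, hence Yes.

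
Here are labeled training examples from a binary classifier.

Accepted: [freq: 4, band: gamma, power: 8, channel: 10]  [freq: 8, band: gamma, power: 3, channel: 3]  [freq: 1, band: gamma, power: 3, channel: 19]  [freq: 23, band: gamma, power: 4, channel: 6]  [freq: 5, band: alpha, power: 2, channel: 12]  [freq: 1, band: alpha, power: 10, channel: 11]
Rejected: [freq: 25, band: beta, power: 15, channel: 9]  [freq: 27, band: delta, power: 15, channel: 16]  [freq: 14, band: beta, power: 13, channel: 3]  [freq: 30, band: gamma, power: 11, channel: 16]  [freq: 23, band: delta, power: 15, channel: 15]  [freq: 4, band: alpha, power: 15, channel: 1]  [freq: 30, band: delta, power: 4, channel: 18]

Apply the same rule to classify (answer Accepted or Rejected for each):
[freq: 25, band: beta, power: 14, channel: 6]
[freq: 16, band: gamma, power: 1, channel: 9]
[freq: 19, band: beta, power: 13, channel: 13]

The distinguishing property — freq ≤ 23 AND power ≤ 10 — holds for all the 'Accepted' cases and none of the 'Rejected' cases.

Rejected, Accepted, Rejected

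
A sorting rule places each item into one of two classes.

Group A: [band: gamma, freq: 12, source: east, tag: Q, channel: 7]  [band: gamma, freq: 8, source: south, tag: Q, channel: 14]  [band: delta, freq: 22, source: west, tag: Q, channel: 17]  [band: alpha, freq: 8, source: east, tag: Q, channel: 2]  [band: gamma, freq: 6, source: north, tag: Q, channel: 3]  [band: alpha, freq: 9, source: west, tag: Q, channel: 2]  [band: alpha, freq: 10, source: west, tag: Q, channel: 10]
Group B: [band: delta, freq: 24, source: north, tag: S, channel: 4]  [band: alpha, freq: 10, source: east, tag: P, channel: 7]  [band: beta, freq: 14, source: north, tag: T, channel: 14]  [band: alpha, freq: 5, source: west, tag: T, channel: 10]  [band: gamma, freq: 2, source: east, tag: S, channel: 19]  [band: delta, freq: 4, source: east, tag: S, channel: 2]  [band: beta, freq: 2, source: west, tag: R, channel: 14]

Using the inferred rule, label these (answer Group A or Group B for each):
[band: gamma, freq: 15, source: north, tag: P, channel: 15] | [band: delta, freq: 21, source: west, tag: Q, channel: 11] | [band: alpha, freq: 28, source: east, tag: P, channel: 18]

Group B, Group A, Group B

The common property of the 'Group A' items is: tag is Q. No 'Group B' item has it.
Group B: [band: gamma, freq: 15, source: north, tag: P, channel: 15], since tag is P. Group A: [band: delta, freq: 21, source: west, tag: Q, channel: 11], since tag is Q. Group B: [band: alpha, freq: 28, source: east, tag: P, channel: 18], since tag is P.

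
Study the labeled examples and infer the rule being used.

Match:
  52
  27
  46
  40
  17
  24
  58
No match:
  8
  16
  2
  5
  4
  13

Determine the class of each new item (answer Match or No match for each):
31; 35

Match, Match

Rule: at least 17. This holds for each 'Match' example and fails for each 'No match' one.
31 → 31 ≥ 17 → Match. 35 → 35 ≥ 17 → Match.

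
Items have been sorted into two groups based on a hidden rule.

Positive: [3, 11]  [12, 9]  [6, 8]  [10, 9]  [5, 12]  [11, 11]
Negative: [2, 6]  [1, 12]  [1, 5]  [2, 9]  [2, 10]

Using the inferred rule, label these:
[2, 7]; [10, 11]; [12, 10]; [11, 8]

Negative, Positive, Positive, Positive

'Positive' ⟺ sum ≥ 14.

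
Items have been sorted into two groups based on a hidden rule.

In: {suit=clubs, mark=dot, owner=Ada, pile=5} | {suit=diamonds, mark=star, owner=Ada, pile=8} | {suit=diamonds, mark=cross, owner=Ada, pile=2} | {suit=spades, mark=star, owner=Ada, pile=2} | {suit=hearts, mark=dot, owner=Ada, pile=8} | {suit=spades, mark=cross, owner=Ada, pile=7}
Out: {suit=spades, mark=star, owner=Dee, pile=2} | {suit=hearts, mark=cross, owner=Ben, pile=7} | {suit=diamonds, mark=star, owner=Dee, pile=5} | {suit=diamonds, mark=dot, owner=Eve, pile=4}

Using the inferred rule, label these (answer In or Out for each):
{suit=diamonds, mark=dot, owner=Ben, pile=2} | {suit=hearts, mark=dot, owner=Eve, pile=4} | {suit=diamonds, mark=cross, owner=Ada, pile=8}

Out, Out, In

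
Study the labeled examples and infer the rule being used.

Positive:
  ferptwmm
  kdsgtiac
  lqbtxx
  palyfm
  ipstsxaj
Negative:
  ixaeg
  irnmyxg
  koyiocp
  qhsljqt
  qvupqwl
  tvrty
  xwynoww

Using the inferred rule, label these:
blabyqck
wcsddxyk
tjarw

Positive, Positive, Negative

The pattern is that an item is 'Positive' exactly when: even length.
blabyqck → length 8 → Positive. wcsddxyk → length 8 → Positive. tjarw → length 5 → Negative.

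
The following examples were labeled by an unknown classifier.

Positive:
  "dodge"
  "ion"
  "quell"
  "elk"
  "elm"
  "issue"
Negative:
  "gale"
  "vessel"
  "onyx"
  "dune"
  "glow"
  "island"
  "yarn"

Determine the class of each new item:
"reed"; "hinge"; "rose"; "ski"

The classifier is using: odd length.
"reed" — length 4, hence Negative. "hinge" — length 5, hence Positive. "rose" — length 4, hence Negative. "ski" — length 3, hence Positive.

Negative, Positive, Negative, Positive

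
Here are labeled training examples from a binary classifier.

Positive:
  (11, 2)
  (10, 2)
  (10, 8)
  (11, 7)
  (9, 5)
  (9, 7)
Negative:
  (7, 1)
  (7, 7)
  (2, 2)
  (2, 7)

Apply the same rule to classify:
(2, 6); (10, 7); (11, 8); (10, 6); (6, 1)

Negative, Positive, Positive, Positive, Negative

The distinguishing property — first ≥ 8 — holds for all the 'Positive' cases and none of the 'Negative' cases.
(2, 6): first 2 — does not fit, so Negative.
(10, 7): first 10 — passes, so Positive.
(11, 8): first 11 — passes, so Positive.
(10, 6): first 10 — passes, so Positive.
(6, 1): first 6 — does not fit, so Negative.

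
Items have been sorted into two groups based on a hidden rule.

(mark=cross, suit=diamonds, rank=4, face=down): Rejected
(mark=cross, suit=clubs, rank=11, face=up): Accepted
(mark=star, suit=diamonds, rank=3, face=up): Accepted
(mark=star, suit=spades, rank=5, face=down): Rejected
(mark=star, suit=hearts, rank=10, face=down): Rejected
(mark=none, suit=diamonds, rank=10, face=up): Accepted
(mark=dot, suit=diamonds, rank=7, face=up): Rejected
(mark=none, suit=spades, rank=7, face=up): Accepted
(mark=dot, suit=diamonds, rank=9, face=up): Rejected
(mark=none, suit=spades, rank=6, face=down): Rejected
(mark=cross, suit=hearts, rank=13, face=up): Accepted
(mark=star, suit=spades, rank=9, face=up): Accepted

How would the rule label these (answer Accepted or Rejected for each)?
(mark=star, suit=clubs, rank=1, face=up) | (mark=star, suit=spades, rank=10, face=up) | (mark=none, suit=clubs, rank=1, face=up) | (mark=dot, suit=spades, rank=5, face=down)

Accepted, Accepted, Accepted, Rejected

Rule: face is up AND mark is not dot. This holds for each 'Accepted' example and fails for each 'Rejected' one.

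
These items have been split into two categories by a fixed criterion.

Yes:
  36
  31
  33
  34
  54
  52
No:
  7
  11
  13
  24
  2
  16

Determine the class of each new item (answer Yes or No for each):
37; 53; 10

Yes, Yes, No

Every 'Yes' example satisfies: at least 31. None of the 'No' examples do.
Yes: 37, since 37 ≥ 31. Yes: 53, since 53 ≥ 31. No: 10, since 10 < 31.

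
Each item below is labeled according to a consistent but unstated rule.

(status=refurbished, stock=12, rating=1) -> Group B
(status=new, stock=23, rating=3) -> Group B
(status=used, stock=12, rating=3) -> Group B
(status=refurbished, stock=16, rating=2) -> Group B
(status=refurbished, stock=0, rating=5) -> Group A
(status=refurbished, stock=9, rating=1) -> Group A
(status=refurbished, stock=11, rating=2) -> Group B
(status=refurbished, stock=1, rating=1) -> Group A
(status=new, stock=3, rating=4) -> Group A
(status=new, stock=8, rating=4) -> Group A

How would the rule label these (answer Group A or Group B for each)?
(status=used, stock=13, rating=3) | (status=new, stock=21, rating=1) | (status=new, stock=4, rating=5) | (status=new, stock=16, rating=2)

All 'Group A' examples share one property — stock ≤ 9 — and every 'Group B' example lacks it.
(status=used, stock=13, rating=3) → stock = 13 → Group B.
(status=new, stock=21, rating=1) → stock = 21 → Group B.
(status=new, stock=4, rating=5) → stock = 4 → Group A.
(status=new, stock=16, rating=2) → stock = 16 → Group B.

Group B, Group B, Group A, Group B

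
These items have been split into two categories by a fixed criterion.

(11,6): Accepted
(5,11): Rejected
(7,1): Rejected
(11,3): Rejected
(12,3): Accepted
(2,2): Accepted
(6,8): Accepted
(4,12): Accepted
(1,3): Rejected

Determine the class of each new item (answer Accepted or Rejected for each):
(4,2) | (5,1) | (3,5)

The rule appears to be: product is even.
Accepted: (4,2), since 4·2 = 8. Rejected: (5,1), since 5·1 = 5. Rejected: (3,5), since 3·5 = 15.

Accepted, Rejected, Rejected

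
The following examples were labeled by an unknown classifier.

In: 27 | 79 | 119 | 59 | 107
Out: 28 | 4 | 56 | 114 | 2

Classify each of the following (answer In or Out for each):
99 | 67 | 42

The distinguishing property — odd — holds for all the 'In' cases and none of the 'Out' cases.
99 → 99 is odd → In.
67 → 67 is odd → In.
42 → 42 is even → Out.

In, In, Out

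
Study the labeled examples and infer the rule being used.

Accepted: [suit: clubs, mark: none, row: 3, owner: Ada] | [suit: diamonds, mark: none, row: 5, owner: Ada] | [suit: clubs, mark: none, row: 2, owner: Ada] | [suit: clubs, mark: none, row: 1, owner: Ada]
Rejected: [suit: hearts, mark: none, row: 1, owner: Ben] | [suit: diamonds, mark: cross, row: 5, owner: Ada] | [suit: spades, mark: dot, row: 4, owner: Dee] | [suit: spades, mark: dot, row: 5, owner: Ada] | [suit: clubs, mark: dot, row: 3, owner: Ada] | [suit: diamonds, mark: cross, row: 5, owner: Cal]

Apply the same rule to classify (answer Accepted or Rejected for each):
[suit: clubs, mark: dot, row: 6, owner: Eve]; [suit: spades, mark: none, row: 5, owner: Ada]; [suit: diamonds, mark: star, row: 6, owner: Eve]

The classifier is using: mark is none AND owner is Ada.

Rejected, Accepted, Rejected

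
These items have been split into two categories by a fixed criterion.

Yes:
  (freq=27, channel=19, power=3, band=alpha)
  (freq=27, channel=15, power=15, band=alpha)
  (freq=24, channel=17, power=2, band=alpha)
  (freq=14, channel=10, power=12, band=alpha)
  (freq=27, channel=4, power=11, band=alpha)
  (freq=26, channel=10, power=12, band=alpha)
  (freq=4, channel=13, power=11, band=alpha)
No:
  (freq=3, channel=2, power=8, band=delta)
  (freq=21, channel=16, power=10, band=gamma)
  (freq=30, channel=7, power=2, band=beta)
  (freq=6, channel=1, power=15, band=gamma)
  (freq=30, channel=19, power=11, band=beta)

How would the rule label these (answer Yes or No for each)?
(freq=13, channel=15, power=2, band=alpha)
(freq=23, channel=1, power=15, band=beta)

Yes, No

A rule that fits every label: band is alpha — true of each 'Yes' example, false of each 'No' one.
(freq=13, channel=15, power=2, band=alpha): Yes (band is alpha). (freq=23, channel=1, power=15, band=beta): No (band is beta).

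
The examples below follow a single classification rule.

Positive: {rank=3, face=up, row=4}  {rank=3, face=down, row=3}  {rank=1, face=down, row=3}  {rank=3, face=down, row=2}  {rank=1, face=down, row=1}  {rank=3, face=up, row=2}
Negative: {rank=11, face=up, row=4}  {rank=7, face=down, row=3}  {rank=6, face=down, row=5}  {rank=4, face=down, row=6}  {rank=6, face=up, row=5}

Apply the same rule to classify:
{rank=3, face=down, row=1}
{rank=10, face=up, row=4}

The classifier is using: rank ≤ 3.

Positive, Negative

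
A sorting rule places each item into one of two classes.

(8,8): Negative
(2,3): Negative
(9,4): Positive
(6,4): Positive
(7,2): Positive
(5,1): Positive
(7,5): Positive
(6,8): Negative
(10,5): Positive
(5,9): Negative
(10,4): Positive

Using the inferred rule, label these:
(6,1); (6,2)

The simplest hypothesis consistent with all the labels is: first > second.
(6,1): 6 > 1, fits → Positive. (6,2): 6 > 2, fits → Positive.

Positive, Positive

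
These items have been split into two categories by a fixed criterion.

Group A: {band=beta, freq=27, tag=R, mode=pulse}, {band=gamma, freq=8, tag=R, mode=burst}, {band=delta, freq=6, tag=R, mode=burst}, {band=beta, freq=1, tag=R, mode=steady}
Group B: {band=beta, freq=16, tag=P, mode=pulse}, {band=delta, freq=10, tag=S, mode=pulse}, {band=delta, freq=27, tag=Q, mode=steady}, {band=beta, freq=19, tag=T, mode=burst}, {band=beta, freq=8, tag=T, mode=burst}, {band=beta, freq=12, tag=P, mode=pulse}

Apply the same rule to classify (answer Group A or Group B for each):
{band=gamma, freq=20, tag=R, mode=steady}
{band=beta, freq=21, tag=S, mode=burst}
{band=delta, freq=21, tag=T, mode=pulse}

Every 'Group A' example satisfies: tag is R. None of the 'Group B' examples do.
{band=gamma, freq=20, tag=R, mode=steady}: Group A (tag is R). {band=beta, freq=21, tag=S, mode=burst}: Group B (tag is S). {band=delta, freq=21, tag=T, mode=pulse}: Group B (tag is T).

Group A, Group B, Group B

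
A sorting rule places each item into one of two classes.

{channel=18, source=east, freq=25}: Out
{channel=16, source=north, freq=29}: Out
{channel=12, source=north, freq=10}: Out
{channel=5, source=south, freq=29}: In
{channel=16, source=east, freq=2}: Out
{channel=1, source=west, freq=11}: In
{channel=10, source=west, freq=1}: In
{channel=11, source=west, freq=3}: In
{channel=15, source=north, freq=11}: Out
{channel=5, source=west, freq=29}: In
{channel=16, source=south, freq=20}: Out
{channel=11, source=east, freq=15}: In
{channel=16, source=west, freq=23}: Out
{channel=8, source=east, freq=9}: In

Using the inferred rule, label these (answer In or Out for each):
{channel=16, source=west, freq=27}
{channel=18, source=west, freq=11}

Out, Out

The classifier is using: channel ≤ 11.
{channel=16, source=west, freq=27}: channel = 16, fails this test → Out. {channel=18, source=west, freq=11}: channel = 18, fails this test → Out.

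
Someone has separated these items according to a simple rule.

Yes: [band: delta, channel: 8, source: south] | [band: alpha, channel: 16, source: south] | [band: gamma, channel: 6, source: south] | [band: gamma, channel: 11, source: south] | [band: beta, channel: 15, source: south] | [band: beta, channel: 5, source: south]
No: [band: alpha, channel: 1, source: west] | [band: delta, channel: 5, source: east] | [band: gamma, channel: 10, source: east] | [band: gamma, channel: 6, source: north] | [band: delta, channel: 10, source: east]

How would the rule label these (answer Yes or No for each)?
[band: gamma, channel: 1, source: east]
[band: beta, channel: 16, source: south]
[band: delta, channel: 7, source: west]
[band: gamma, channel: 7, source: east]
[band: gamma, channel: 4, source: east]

No, Yes, No, No, No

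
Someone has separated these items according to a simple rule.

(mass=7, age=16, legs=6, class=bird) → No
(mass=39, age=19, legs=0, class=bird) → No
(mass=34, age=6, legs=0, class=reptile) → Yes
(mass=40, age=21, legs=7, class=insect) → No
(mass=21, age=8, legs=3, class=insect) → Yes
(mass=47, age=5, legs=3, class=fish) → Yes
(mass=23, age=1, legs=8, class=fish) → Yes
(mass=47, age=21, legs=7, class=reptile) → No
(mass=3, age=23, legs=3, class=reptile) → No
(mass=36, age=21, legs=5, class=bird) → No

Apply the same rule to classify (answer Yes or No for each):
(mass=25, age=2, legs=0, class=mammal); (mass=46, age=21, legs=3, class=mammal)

The classifier is using: age ≤ 8.

Yes, No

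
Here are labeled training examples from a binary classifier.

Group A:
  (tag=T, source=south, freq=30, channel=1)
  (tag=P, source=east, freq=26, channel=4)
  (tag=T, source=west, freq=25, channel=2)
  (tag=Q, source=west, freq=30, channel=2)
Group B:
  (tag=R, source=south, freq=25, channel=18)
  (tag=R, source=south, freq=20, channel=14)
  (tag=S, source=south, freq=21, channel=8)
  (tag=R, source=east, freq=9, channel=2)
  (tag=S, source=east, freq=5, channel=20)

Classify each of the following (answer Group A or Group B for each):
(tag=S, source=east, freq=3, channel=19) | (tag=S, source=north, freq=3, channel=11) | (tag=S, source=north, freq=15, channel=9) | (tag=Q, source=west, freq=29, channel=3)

Group B, Group B, Group B, Group A

The classifier is using: tag is T OR freq ≥ 26.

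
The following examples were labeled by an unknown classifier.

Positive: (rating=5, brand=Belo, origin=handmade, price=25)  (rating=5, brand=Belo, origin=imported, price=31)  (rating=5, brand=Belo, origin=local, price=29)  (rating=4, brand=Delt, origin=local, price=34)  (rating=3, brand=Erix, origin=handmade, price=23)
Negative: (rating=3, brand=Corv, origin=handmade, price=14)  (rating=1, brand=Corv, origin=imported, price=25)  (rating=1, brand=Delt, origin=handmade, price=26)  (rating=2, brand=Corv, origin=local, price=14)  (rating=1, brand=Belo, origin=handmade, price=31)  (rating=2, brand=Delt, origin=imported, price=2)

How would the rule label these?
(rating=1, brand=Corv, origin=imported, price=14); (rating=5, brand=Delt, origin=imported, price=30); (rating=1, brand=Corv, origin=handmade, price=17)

The simplest hypothesis consistent with all the labels is: rating ≥ 2 AND price ≥ 23.
(rating=1, brand=Corv, origin=imported, price=14): rating = 1, price = 14 — doesn't match, so Negative. (rating=5, brand=Delt, origin=imported, price=30): rating = 5, price = 30 — meets the rule, so Positive. (rating=1, brand=Corv, origin=handmade, price=17): rating = 1, price = 17 — doesn't match, so Negative.

Negative, Positive, Negative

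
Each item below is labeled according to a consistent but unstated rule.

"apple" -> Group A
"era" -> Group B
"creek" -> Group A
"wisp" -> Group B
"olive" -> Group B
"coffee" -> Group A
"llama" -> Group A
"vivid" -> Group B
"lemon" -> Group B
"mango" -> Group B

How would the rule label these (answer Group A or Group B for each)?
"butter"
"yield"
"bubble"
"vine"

Group A, Group B, Group A, Group B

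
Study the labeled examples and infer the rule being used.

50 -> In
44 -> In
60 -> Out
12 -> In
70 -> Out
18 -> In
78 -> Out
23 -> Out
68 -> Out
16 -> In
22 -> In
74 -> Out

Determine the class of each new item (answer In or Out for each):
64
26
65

Out, In, Out

All 'In' examples share one property — even AND at most 50 — and every 'Out' example lacks it.
64 → 64 is even, 64 > 50 → Out. 26 → 26 is even, 26 ≤ 50 → In. 65 → 65 is odd, 65 > 50 → Out.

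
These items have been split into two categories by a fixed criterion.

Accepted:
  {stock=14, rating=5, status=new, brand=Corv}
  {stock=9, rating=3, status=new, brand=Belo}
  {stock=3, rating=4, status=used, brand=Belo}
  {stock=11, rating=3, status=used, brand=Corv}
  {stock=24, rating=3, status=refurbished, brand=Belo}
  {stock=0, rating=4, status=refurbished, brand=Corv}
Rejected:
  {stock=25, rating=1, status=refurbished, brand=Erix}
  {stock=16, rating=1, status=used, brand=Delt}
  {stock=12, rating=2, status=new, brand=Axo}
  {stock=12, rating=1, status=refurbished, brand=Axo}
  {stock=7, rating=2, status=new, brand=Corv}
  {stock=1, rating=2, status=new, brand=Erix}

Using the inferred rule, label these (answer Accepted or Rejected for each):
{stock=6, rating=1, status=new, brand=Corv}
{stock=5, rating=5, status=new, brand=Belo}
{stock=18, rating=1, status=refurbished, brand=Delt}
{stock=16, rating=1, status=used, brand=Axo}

Rejected, Accepted, Rejected, Rejected

All 'Accepted' examples share one property — rating ≥ 3 — and every 'Rejected' example lacks it.
{stock=6, rating=1, status=new, brand=Corv}: rating = 1 — lacks this property, so Rejected. {stock=5, rating=5, status=new, brand=Belo}: rating = 5 — satisfies this, so Accepted. {stock=18, rating=1, status=refurbished, brand=Delt}: rating = 1 — lacks this property, so Rejected. {stock=16, rating=1, status=used, brand=Axo}: rating = 1 — lacks this property, so Rejected.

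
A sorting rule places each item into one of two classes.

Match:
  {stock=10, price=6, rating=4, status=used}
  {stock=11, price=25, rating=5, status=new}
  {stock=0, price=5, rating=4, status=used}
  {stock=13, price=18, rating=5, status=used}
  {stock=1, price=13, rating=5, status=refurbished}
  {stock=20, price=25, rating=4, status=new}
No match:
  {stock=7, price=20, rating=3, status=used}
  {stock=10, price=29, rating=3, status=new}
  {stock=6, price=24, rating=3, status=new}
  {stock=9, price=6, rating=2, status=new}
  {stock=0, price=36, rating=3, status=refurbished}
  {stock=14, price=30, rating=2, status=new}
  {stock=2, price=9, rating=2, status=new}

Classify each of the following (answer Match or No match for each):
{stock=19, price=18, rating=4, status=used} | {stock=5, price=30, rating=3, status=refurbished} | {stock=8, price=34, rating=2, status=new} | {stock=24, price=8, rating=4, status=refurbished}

'Match' ⟺ rating ≥ 4.
{stock=19, price=18, rating=4, status=used} → rating = 4 → Match. {stock=5, price=30, rating=3, status=refurbished} → rating = 3 → No match. {stock=8, price=34, rating=2, status=new} → rating = 2 → No match. {stock=24, price=8, rating=4, status=refurbished} → rating = 4 → Match.

Match, No match, No match, Match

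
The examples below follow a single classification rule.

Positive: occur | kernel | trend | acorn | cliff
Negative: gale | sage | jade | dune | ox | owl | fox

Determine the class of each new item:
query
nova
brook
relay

All 'Positive' examples share one property — length ≥ 5 — and every 'Negative' example lacks it.

Positive, Negative, Positive, Positive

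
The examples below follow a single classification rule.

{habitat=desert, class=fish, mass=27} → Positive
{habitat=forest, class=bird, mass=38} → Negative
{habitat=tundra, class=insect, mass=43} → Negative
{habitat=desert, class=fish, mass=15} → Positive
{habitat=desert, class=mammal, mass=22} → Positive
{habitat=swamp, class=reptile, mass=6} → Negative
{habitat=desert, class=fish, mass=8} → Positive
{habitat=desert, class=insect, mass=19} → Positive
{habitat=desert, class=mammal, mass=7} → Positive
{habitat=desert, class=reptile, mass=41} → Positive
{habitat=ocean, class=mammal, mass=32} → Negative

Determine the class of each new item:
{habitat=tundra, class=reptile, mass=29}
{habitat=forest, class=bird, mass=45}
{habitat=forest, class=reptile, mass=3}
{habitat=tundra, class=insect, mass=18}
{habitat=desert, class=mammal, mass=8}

Negative, Negative, Negative, Negative, Positive

Checking candidate rules against both groups, what survives is: habitat is desert.
{habitat=tundra, class=reptile, mass=29}: habitat is tundra — does not satisfy this, so Negative. {habitat=forest, class=bird, mass=45}: habitat is forest — does not satisfy this, so Negative. {habitat=forest, class=reptile, mass=3}: habitat is forest — does not satisfy this, so Negative. {habitat=tundra, class=insect, mass=18}: habitat is tundra — does not satisfy this, so Negative. {habitat=desert, class=mammal, mass=8}: habitat is desert — passes, so Positive.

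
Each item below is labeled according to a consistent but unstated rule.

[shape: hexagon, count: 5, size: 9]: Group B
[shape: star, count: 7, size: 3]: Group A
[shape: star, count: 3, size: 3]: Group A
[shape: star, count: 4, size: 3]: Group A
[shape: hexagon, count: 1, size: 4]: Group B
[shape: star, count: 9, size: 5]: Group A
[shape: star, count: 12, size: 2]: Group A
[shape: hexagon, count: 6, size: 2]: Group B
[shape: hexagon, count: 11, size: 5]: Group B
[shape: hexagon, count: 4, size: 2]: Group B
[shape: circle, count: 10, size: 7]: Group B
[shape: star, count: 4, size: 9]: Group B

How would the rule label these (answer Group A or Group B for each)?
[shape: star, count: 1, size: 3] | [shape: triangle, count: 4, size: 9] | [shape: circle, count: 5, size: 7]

Group A, Group B, Group B

Rule: shape is star AND size ≤ 5. This holds for each 'Group A' example and fails for each 'Group B' one.
[shape: star, count: 1, size: 3] → shape is star, size = 3 → Group A. [shape: triangle, count: 4, size: 9] → shape is triangle, size = 9 → Group B. [shape: circle, count: 5, size: 7] → shape is circle, size = 7 → Group B.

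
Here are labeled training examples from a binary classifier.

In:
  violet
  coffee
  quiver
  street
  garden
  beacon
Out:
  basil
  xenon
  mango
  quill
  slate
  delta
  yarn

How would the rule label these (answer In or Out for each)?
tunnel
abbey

The pattern is that an item is 'In' exactly when: length 6.
tunnel: In (length 6). abbey: Out (length 5).

In, Out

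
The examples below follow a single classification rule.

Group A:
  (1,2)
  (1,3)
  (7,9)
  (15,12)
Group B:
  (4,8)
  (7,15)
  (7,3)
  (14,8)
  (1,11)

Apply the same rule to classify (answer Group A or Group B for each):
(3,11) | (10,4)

The rule appears to be: |first − second| ≤ 3.

Group B, Group B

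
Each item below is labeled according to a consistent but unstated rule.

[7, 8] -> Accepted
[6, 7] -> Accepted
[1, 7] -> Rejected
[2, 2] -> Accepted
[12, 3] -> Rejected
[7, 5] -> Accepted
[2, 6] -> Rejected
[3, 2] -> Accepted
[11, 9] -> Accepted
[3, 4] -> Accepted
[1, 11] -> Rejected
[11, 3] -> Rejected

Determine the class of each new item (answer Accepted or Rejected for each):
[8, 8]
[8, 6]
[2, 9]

Accepted, Accepted, Rejected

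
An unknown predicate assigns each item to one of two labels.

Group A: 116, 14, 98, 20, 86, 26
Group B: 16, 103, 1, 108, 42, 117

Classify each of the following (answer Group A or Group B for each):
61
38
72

The classifier is using: ≡ 2 (mod 3).

Group B, Group A, Group B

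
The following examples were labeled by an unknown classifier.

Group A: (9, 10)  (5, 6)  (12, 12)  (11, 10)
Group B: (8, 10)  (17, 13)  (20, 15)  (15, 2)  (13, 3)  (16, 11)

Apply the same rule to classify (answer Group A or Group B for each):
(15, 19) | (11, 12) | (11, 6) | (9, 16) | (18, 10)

The distinguishing property — |first − second| ≤ 1 — holds for all the 'Group A' cases and none of the 'Group B' cases.
(15, 19): |15−19| = 4, doesn't qualify → Group B.
(11, 12): |11−12| = 1, qualifies → Group A.
(11, 6): |11−6| = 5, doesn't qualify → Group B.
(9, 16): |9−16| = 7, doesn't qualify → Group B.
(18, 10): |18−10| = 8, doesn't qualify → Group B.

Group B, Group A, Group B, Group B, Group B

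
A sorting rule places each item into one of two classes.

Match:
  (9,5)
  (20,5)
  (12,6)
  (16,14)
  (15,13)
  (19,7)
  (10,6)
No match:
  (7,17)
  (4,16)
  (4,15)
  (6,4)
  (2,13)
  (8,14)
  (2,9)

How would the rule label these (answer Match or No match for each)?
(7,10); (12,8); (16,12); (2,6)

The classifier is using: first ≥ 9.
No match: (7,10), since first 7.
Match: (12,8), since first 12.
Match: (16,12), since first 16.
No match: (2,6), since first 2.

No match, Match, Match, No match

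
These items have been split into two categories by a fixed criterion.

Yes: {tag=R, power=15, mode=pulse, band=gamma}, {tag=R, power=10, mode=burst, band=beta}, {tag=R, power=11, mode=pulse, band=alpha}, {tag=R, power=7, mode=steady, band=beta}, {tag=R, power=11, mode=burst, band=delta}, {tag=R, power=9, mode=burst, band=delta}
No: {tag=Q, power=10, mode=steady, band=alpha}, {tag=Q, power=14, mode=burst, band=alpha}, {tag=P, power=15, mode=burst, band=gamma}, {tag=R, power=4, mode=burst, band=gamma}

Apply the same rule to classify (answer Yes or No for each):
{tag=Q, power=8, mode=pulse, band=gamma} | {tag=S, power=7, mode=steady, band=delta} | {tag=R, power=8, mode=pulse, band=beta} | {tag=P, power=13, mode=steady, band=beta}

The common property of the 'Yes' items is: tag is R AND power ≥ 7. No 'No' item has it.
{tag=Q, power=8, mode=pulse, band=gamma} → tag is Q, power = 8 → No. {tag=S, power=7, mode=steady, band=delta} → tag is S, power = 7 → No. {tag=R, power=8, mode=pulse, band=beta} → tag is R, power = 8 → Yes. {tag=P, power=13, mode=steady, band=beta} → tag is P, power = 13 → No.

No, No, Yes, No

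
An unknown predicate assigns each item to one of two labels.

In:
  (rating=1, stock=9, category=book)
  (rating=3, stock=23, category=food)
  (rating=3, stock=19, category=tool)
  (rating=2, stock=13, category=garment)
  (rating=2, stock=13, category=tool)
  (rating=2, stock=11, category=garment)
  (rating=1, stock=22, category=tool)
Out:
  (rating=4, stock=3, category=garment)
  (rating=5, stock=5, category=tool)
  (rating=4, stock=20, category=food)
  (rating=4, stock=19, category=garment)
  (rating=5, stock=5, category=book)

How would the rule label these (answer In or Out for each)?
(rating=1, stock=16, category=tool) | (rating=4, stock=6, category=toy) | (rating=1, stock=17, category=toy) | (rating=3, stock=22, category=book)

The common property of the 'In' items is: rating ≤ 3. No 'Out' item has it.

In, Out, In, In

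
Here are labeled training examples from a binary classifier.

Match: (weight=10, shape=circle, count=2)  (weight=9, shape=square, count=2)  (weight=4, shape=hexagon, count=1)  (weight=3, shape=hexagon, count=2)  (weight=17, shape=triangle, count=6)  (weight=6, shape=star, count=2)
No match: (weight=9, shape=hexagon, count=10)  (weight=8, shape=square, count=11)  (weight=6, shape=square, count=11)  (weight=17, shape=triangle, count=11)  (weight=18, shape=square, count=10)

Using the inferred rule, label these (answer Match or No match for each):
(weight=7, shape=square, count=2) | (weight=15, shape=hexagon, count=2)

The classifier is using: count ≤ 6.

Match, Match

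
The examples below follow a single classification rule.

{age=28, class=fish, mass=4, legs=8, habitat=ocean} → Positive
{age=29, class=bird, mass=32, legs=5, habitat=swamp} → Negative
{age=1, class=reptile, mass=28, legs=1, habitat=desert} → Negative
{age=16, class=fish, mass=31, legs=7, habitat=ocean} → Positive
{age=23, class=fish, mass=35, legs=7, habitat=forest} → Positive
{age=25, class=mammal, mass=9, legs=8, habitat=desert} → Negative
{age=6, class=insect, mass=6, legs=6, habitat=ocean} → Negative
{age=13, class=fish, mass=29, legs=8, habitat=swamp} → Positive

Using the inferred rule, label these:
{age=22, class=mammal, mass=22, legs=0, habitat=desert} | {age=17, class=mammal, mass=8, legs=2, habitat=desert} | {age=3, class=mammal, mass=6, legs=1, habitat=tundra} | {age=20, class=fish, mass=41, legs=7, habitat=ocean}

Looking at the examples, the only property every 'Positive' case has and every 'Negative' case lacks is: class is fish.
{age=22, class=mammal, mass=22, legs=0, habitat=desert} — class is mammal, hence Negative.
{age=17, class=mammal, mass=8, legs=2, habitat=desert} — class is mammal, hence Negative.
{age=3, class=mammal, mass=6, legs=1, habitat=tundra} — class is mammal, hence Negative.
{age=20, class=fish, mass=41, legs=7, habitat=ocean} — class is fish, hence Positive.

Negative, Negative, Negative, Positive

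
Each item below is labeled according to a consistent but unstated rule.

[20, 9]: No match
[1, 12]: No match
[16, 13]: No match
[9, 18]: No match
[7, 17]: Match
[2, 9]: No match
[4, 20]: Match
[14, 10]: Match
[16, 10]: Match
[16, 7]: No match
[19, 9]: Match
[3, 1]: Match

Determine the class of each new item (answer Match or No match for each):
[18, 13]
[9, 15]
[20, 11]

No match, Match, No match

A rule that fits every label: sum is even — true of each 'Match' example, false of each 'No match' one.
[18, 13]: No match (18+13 = 31).
[9, 15]: Match (9+15 = 24).
[20, 11]: No match (20+11 = 31).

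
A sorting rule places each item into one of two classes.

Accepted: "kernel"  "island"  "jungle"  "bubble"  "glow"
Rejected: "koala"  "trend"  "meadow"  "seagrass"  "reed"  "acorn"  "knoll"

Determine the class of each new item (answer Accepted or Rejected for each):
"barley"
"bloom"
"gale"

The simplest hypothesis consistent with all the labels is: even length AND contains 'l'.
Accepted: "barley", since length 6, has 'l'. Rejected: "bloom", since length 5, has 'l'. Accepted: "gale", since length 4, has 'l'.

Accepted, Rejected, Accepted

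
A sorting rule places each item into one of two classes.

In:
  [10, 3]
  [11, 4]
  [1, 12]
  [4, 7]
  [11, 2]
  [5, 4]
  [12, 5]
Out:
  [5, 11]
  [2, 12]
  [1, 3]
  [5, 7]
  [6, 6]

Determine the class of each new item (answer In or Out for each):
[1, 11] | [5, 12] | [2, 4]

Out, In, Out

One predicate separates the groups cleanly: sum is odd.
[1, 11] → 1+11 = 12 → Out.
[5, 12] → 5+12 = 17 → In.
[2, 4] → 2+4 = 6 → Out.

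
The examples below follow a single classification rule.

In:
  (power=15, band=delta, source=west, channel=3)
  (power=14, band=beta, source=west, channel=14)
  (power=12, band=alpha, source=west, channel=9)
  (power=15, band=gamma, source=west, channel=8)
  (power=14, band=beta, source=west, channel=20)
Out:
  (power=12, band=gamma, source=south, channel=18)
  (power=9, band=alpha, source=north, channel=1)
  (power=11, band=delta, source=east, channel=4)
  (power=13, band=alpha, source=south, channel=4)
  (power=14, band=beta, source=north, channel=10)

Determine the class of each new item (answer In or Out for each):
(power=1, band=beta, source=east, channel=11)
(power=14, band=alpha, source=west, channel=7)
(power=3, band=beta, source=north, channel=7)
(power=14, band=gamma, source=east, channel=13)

The simplest hypothesis consistent with all the labels is: source is west.
(power=1, band=beta, source=east, channel=11): Out (source is east). (power=14, band=alpha, source=west, channel=7): In (source is west). (power=3, band=beta, source=north, channel=7): Out (source is north). (power=14, band=gamma, source=east, channel=13): Out (source is east).

Out, In, Out, Out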